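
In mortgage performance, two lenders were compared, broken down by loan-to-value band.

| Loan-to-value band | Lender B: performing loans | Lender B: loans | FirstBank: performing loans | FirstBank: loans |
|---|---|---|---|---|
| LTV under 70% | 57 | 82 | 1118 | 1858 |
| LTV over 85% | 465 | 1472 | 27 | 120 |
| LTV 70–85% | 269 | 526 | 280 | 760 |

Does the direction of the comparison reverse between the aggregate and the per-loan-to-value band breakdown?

LTV under 70%: Lender B 57/82 = 69.5%, FirstBank 1118/1858 = 60.2% → Lender B
LTV over 85%: Lender B 465/1472 = 31.6%, FirstBank 27/120 = 22.5% → Lender B
LTV 70–85%: Lender B 269/526 = 51.1%, FirstBank 280/760 = 36.8% → Lender B
Overall: Lender B 791/2080 = 38.0%, FirstBank 1425/2738 = 52.0% → FirstBank
Lender B wins each loan-to-value group but FirstBank wins overall — the comparison reverses. Lender B's loans skew toward LTV over 85%, which has a lower base rate.

Yes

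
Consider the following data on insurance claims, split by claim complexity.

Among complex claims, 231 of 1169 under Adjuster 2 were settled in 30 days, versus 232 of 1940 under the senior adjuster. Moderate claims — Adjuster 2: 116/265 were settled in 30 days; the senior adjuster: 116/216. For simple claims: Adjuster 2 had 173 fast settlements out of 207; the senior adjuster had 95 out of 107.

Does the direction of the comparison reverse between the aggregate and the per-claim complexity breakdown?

No

Complex: Adjuster 2 231/1169 = 19.8%, the senior adjuster 232/1940 = 12.0% → Adjuster 2
Moderate: Adjuster 2 116/265 = 43.8%, the senior adjuster 116/216 = 53.7% → the senior adjuster
Simple: Adjuster 2 173/207 = 83.6%, the senior adjuster 95/107 = 88.8% → the senior adjuster
Overall: Adjuster 2 520/1641 = 31.7%, the senior adjuster 443/2263 = 19.6% → Adjuster 2
Neither sweeps: Adjuster 2 wins 1 of 3 groups, the senior adjuster wins 2. Adjuster 2 wins overall but not every group — no Simpson reversal.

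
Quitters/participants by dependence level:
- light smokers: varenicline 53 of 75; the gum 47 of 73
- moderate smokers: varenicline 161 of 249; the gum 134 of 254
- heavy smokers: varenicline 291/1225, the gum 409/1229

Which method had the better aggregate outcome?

Light smokers: varenicline 53/75 = 70.7%, the gum 47/73 = 64.4% → varenicline
Moderate smokers: varenicline 161/249 = 64.7%, the gum 134/254 = 52.8% → varenicline
Heavy smokers: varenicline 291/1225 = 23.8%, the gum 409/1229 = 33.3% → the gum
Overall: varenicline 505/1549 = 32.6%, the gum 590/1556 = 37.9% → the gum
(Neither sweeps every dependence group, but the gum has the higher pooled rate.)

the gum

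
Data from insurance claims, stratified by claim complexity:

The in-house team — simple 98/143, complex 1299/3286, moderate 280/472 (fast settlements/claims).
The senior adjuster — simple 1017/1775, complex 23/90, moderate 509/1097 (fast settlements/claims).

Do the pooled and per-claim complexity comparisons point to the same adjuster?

Simple: the in-house team 98/143 = 68.5%, the senior adjuster 1017/1775 = 57.3% → the in-house team
Complex: the in-house team 1299/3286 = 39.5%, the senior adjuster 23/90 = 25.6% → the in-house team
Moderate: the in-house team 280/472 = 59.3%, the senior adjuster 509/1097 = 46.4% → the in-house team
Overall: the in-house team 1677/3901 = 43.0%, the senior adjuster 1549/2962 = 52.3% → the senior adjuster
The in-house team wins each claim group but the senior adjuster wins overall — the comparison reverses. The in-house team's claims skew toward complex, which has a lower base rate.

No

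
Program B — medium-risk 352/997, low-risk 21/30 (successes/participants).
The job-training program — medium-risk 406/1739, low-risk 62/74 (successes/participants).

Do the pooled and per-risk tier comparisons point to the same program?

No

Medium-risk: Program B 352/997 = 35.3%, the job-training program 406/1739 = 23.3% → Program B
Low-risk: Program B 21/30 = 70.0%, the job-training program 62/74 = 83.8% → the job-training program
Overall: Program B 373/1027 = 36.3%, the job-training program 468/1813 = 25.8% → Program B
Neither sweeps: Program B wins 1 of 2 groups, the job-training program wins 1. Program B wins overall but not every group — no Simpson reversal.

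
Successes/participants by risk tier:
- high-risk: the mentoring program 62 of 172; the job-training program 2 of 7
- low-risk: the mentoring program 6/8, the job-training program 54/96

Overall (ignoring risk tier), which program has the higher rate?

High-risk: the mentoring program 62/172 = 36.0%, the job-training program 2/7 = 28.6% → the mentoring program
Low-risk: the mentoring program 6/8 = 75.0%, the job-training program 54/96 = 56.2% → the mentoring program
Overall: the mentoring program 68/180 = 37.8%, the job-training program 56/103 = 54.4% → the job-training program
(The mentoring program wins every risk group but the job-training program wins overall — the mentoring program's participants skew toward the low-rate high-risk group.)

the job-training program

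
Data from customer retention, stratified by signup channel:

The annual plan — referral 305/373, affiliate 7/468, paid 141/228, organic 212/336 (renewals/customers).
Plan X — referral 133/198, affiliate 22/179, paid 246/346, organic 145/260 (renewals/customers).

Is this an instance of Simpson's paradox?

No

Referral: the annual plan 305/373 = 81.8%, Plan X 133/198 = 67.2% → the annual plan
Affiliate: the annual plan 7/468 = 1.5%, Plan X 22/179 = 12.3% → Plan X
Paid: the annual plan 141/228 = 61.8%, Plan X 246/346 = 71.1% → Plan X
Organic: the annual plan 212/336 = 63.1%, Plan X 145/260 = 55.8% → the annual plan
Overall: the annual plan 665/1405 = 47.3%, Plan X 546/983 = 55.5% → Plan X
Neither sweeps: the annual plan wins 2 of 4 groups, Plan X wins 2. Plan X wins overall but not every group — no Simpson reversal.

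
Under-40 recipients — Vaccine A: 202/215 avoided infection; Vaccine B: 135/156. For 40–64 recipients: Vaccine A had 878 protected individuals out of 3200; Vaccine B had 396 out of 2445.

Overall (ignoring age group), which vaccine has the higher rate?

Under-40: Vaccine A 202/215 = 94.0%, Vaccine B 135/156 = 86.5% → Vaccine A
40–64: Vaccine A 878/3200 = 27.4%, Vaccine B 396/2445 = 16.2% → Vaccine A
Overall: Vaccine A 1080/3415 = 31.6%, Vaccine B 531/2601 = 20.4% → Vaccine A

Vaccine A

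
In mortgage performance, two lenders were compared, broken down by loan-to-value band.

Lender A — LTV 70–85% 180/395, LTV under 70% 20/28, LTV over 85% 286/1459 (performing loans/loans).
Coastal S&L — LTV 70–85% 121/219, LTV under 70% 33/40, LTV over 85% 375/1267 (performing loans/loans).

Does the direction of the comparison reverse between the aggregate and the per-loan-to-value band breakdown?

LTV 70–85%: Lender A 180/395 = 45.6%, Coastal S&L 121/219 = 55.3% → Coastal S&L
LTV under 70%: Lender A 20/28 = 71.4%, Coastal S&L 33/40 = 82.5% → Coastal S&L
LTV over 85%: Lender A 286/1459 = 19.6%, Coastal S&L 375/1267 = 29.6% → Coastal S&L
Overall: Lender A 486/1882 = 25.8%, Coastal S&L 529/1526 = 34.7% → Coastal S&L
Coastal S&L wins overall and in every loan-to-value group — no reversal.

No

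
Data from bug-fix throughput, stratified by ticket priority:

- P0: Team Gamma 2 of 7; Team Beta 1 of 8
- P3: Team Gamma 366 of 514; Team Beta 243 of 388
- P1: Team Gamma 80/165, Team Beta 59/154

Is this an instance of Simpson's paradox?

No

P0: Team Gamma 2/7 = 28.6%, Team Beta 1/8 = 12.5% → Team Gamma
P3: Team Gamma 366/514 = 71.2%, Team Beta 243/388 = 62.6% → Team Gamma
P1: Team Gamma 80/165 = 48.5%, Team Beta 59/154 = 38.3% → Team Gamma
Overall: Team Gamma 448/686 = 65.3%, Team Beta 303/550 = 55.1% → Team Gamma
Team Gamma wins overall and in every ticket group — no reversal.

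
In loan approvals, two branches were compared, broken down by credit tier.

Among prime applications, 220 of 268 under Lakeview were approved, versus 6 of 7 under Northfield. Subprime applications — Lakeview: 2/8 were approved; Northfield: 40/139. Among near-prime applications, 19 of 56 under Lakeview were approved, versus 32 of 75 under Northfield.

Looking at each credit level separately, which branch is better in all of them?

Northfield

Prime: Lakeview 220/268 = 82.1%, Northfield 6/7 = 85.7% → Northfield
Subprime: Lakeview 2/8 = 25.0%, Northfield 40/139 = 28.8% → Northfield
Near-prime: Lakeview 19/56 = 33.9%, Northfield 32/75 = 42.7% → Northfield
Northfield has the higher rate in all 3 groups.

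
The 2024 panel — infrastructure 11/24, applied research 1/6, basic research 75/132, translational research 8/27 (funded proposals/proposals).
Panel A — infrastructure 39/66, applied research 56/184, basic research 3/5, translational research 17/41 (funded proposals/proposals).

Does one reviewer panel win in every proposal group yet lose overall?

Infrastructure: the 2024 panel 11/24 = 45.8%, Panel A 39/66 = 59.1% → Panel A
Applied research: the 2024 panel 1/6 = 16.7%, Panel A 56/184 = 30.4% → Panel A
Basic research: the 2024 panel 75/132 = 56.8%, Panel A 3/5 = 60.0% → Panel A
Translational research: the 2024 panel 8/27 = 29.6%, Panel A 17/41 = 41.5% → Panel A
Overall: the 2024 panel 95/189 = 50.3%, Panel A 115/296 = 38.9% → the 2024 panel
Panel A wins each proposal group but the 2024 panel wins overall — the comparison reverses. Panel A's proposals skew toward applied research, which has a lower base rate.

Yes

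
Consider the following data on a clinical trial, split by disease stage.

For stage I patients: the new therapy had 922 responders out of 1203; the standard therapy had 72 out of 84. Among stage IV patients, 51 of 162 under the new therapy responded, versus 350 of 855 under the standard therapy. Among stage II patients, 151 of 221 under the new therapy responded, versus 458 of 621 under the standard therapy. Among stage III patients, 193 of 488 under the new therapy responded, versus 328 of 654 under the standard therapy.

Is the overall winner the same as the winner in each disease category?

Stage I: the new therapy 922/1203 = 76.6%, the standard therapy 72/84 = 85.7% → the standard therapy
Stage IV: the new therapy 51/162 = 31.5%, the standard therapy 350/855 = 40.9% → the standard therapy
Stage II: the new therapy 151/221 = 68.3%, the standard therapy 458/621 = 73.8% → the standard therapy
Stage III: the new therapy 193/488 = 39.5%, the standard therapy 328/654 = 50.2% → the standard therapy
Overall: the new therapy 1317/2074 = 63.5%, the standard therapy 1208/2214 = 54.6% → the new therapy
The standard therapy wins each disease group but the new therapy wins overall — the comparison reverses. The standard therapy's patients skew toward stage IV, which has a lower base rate.

No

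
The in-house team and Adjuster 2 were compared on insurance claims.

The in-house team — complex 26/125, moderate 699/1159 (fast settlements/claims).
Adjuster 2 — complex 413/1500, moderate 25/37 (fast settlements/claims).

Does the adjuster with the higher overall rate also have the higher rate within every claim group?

No

Complex: the in-house team 26/125 = 20.8%, Adjuster 2 413/1500 = 27.5% → Adjuster 2
Moderate: the in-house team 699/1159 = 60.3%, Adjuster 2 25/37 = 67.6% → Adjuster 2
Overall: the in-house team 725/1284 = 56.5%, Adjuster 2 438/1537 = 28.5% → the in-house team
Adjuster 2 wins each claim group but the in-house team wins overall — the comparison reverses. Adjuster 2's claims skew toward complex, which has a lower base rate.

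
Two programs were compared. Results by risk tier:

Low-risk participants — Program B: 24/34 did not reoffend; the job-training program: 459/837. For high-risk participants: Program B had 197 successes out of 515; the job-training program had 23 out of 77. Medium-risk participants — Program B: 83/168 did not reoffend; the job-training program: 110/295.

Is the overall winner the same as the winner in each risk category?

Low-risk: Program B 24/34 = 70.6%, the job-training program 459/837 = 54.8% → Program B
High-risk: Program B 197/515 = 38.3%, the job-training program 23/77 = 29.9% → Program B
Medium-risk: Program B 83/168 = 49.4%, the job-training program 110/295 = 37.3% → Program B
Overall: Program B 304/717 = 42.4%, the job-training program 592/1209 = 49.0% → the job-training program
Program B wins each risk group but the job-training program wins overall — the comparison reverses. Program B's participants skew toward high-risk, which has a lower base rate.

No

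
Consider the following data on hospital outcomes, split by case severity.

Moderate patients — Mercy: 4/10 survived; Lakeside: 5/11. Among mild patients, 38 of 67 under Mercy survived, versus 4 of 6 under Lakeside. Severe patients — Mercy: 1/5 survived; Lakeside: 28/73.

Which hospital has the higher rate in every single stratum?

Moderate: Mercy 4/10 = 40.0%, Lakeside 5/11 = 45.5% → Lakeside
Mild: Mercy 38/67 = 56.7%, Lakeside 4/6 = 66.7% → Lakeside
Severe: Mercy 1/5 = 20.0%, Lakeside 28/73 = 38.4% → Lakeside
Lakeside has the higher rate in all 3 groups.

Lakeside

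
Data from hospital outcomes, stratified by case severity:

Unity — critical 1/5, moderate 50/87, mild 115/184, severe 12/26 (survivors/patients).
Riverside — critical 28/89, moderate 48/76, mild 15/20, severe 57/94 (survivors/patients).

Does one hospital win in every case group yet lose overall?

Yes

Critical: Unity 1/5 = 20.0%, Riverside 28/89 = 31.5% → Riverside
Moderate: Unity 50/87 = 57.5%, Riverside 48/76 = 63.2% → Riverside
Mild: Unity 115/184 = 62.5%, Riverside 15/20 = 75.0% → Riverside
Severe: Unity 12/26 = 46.2%, Riverside 57/94 = 60.6% → Riverside
Overall: Unity 178/302 = 58.9%, Riverside 148/279 = 53.0% → Unity
Riverside wins each case group but Unity wins overall — the comparison reverses. Riverside's patients skew toward critical, which has a lower base rate.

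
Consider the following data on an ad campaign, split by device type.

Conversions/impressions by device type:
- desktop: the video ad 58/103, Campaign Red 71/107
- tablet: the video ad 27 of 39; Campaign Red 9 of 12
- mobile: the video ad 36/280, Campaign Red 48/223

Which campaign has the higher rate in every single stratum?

Campaign Red

Desktop: the video ad 58/103 = 56.3%, Campaign Red 71/107 = 66.4% → Campaign Red
Tablet: the video ad 27/39 = 69.2%, Campaign Red 9/12 = 75.0% → Campaign Red
Mobile: the video ad 36/280 = 12.9%, Campaign Red 48/223 = 21.5% → Campaign Red
Campaign Red has the higher rate in all 3 groups.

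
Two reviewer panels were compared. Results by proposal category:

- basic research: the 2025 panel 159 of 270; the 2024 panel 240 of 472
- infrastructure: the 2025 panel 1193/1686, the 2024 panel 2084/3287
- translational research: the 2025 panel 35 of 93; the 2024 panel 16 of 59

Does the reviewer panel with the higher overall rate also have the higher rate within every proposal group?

Basic research: the 2025 panel 159/270 = 58.9%, the 2024 panel 240/472 = 50.8% → the 2025 panel
Infrastructure: the 2025 panel 1193/1686 = 70.8%, the 2024 panel 2084/3287 = 63.4% → the 2025 panel
Translational research: the 2025 panel 35/93 = 37.6%, the 2024 panel 16/59 = 27.1% → the 2025 panel
Overall: the 2025 panel 1387/2049 = 67.7%, the 2024 panel 2340/3818 = 61.3% → the 2025 panel
The 2025 panel wins overall and in every proposal group — no reversal.

Yes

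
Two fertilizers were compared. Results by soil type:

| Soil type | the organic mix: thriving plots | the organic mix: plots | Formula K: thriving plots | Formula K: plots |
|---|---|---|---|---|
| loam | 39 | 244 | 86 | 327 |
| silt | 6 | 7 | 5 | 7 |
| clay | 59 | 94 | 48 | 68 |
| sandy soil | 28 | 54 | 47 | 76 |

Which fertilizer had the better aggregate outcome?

Loam: the organic mix 39/244 = 16.0%, Formula K 86/327 = 26.3% → Formula K
Silt: the organic mix 6/7 = 85.7%, Formula K 5/7 = 71.4% → the organic mix
Clay: the organic mix 59/94 = 62.8%, Formula K 48/68 = 70.6% → Formula K
Sandy soil: the organic mix 28/54 = 51.9%, Formula K 47/76 = 61.8% → Formula K
Overall: the organic mix 132/399 = 33.1%, Formula K 186/478 = 38.9% → Formula K
(Neither sweeps every soil group, but Formula K has the higher pooled rate.)

Formula K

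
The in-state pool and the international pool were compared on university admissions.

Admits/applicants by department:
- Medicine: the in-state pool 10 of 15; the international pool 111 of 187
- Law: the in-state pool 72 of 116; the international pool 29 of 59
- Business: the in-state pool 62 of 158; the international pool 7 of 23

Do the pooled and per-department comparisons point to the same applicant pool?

No

Medicine: the in-state pool 10/15 = 66.7%, the international pool 111/187 = 59.4% → the in-state pool
Law: the in-state pool 72/116 = 62.1%, the international pool 29/59 = 49.2% → the in-state pool
Business: the in-state pool 62/158 = 39.2%, the international pool 7/23 = 30.4% → the in-state pool
Overall: the in-state pool 144/289 = 49.8%, the international pool 147/269 = 54.6% → the international pool
The in-state pool wins each department group but the international pool wins overall — the comparison reverses. The in-state pool's applicants skew toward Business, which has a lower base rate.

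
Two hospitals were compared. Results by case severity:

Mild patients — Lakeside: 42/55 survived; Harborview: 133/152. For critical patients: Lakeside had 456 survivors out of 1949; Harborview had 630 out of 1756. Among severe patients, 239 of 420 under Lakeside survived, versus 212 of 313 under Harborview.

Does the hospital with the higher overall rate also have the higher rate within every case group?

Mild: Lakeside 42/55 = 76.4%, Harborview 133/152 = 87.5% → Harborview
Critical: Lakeside 456/1949 = 23.4%, Harborview 630/1756 = 35.9% → Harborview
Severe: Lakeside 239/420 = 56.9%, Harborview 212/313 = 67.7% → Harborview
Overall: Lakeside 737/2424 = 30.4%, Harborview 975/2221 = 43.9% → Harborview
Harborview wins overall and in every case group — no reversal.

Yes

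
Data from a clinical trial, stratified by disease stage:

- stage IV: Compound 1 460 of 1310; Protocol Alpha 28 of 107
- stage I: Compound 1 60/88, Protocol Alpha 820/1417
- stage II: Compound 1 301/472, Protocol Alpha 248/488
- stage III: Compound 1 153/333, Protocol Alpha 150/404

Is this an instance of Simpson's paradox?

Stage IV: Compound 1 460/1310 = 35.1%, Protocol Alpha 28/107 = 26.2% → Compound 1
Stage I: Compound 1 60/88 = 68.2%, Protocol Alpha 820/1417 = 57.9% → Compound 1
Stage II: Compound 1 301/472 = 63.8%, Protocol Alpha 248/488 = 50.8% → Compound 1
Stage III: Compound 1 153/333 = 45.9%, Protocol Alpha 150/404 = 37.1% → Compound 1
Overall: Compound 1 974/2203 = 44.2%, Protocol Alpha 1246/2416 = 51.6% → Protocol Alpha
Compound 1 wins each disease group but Protocol Alpha wins overall — the comparison reverses. Compound 1's patients skew toward stage IV, which has a lower base rate.

Yes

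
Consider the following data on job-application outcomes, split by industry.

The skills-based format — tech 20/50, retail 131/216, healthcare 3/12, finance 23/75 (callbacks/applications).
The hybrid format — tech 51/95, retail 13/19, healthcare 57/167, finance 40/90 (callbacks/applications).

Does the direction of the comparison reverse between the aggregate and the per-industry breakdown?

Tech: the skills-based format 20/50 = 40.0%, the hybrid format 51/95 = 53.7% → the hybrid format
Retail: the skills-based format 131/216 = 60.6%, the hybrid format 13/19 = 68.4% → the hybrid format
Healthcare: the skills-based format 3/12 = 25.0%, the hybrid format 57/167 = 34.1% → the hybrid format
Finance: the skills-based format 23/75 = 30.7%, the hybrid format 40/90 = 44.4% → the hybrid format
Overall: the skills-based format 177/353 = 50.1%, the hybrid format 161/371 = 43.4% → the skills-based format
The hybrid format wins each industry group but the skills-based format wins overall — the comparison reverses. The hybrid format's applications skew toward healthcare, which has a lower base rate.

Yes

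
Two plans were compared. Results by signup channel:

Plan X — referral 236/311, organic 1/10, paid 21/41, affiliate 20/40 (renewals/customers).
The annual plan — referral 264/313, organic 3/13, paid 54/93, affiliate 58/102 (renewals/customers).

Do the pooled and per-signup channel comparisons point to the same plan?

Yes

Referral: Plan X 236/311 = 75.9%, the annual plan 264/313 = 84.3% → the annual plan
Organic: Plan X 1/10 = 10.0%, the annual plan 3/13 = 23.1% → the annual plan
Paid: Plan X 21/41 = 51.2%, the annual plan 54/93 = 58.1% → the annual plan
Affiliate: Plan X 20/40 = 50.0%, the annual plan 58/102 = 56.9% → the annual plan
Overall: Plan X 278/402 = 69.2%, the annual plan 379/521 = 72.7% → the annual plan
The annual plan wins overall and in every signup group — no reversal.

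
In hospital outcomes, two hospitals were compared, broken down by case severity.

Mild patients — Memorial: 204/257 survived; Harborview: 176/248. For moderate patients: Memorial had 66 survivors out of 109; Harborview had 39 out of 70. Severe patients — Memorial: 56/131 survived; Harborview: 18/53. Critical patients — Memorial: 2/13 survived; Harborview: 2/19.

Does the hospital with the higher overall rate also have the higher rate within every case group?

Mild: Memorial 204/257 = 79.4%, Harborview 176/248 = 71.0% → Memorial
Moderate: Memorial 66/109 = 60.6%, Harborview 39/70 = 55.7% → Memorial
Severe: Memorial 56/131 = 42.7%, Harborview 18/53 = 34.0% → Memorial
Critical: Memorial 2/13 = 15.4%, Harborview 2/19 = 10.5% → Memorial
Overall: Memorial 328/510 = 64.3%, Harborview 235/390 = 60.3% → Memorial
Memorial wins overall and in every case group — no reversal.

Yes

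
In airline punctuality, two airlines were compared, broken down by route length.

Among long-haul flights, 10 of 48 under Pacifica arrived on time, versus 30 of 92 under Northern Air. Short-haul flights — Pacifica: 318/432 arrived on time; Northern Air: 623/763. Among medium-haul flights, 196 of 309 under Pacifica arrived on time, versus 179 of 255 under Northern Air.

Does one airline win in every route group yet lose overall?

No

Long-haul: Pacifica 10/48 = 20.8%, Northern Air 30/92 = 32.6% → Northern Air
Short-haul: Pacifica 318/432 = 73.6%, Northern Air 623/763 = 81.7% → Northern Air
Medium-haul: Pacifica 196/309 = 63.4%, Northern Air 179/255 = 70.2% → Northern Air
Overall: Pacifica 524/789 = 66.4%, Northern Air 832/1110 = 75.0% → Northern Air
Northern Air wins overall and in every route group — no reversal.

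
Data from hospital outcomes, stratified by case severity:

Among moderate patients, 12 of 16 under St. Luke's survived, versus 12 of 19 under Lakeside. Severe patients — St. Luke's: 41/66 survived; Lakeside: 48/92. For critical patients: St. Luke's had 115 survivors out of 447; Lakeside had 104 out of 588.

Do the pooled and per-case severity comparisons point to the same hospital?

Yes

Moderate: St. Luke's 12/16 = 75.0%, Lakeside 12/19 = 63.2% → St. Luke's
Severe: St. Luke's 41/66 = 62.1%, Lakeside 48/92 = 52.2% → St. Luke's
Critical: St. Luke's 115/447 = 25.7%, Lakeside 104/588 = 17.7% → St. Luke's
Overall: St. Luke's 168/529 = 31.8%, Lakeside 164/699 = 23.5% → St. Luke's
St. Luke's wins overall and in every case group — no reversal.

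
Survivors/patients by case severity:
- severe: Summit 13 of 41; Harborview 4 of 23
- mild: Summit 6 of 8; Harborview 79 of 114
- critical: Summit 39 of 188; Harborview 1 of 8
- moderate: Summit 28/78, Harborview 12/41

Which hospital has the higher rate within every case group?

Summit

Severe: Summit 13/41 = 31.7%, Harborview 4/23 = 17.4% → Summit
Mild: Summit 6/8 = 75.0%, Harborview 79/114 = 69.3% → Summit
Critical: Summit 39/188 = 20.7%, Harborview 1/8 = 12.5% → Summit
Moderate: Summit 28/78 = 35.9%, Harborview 12/41 = 29.3% → Summit
Summit has the higher rate in all 4 groups.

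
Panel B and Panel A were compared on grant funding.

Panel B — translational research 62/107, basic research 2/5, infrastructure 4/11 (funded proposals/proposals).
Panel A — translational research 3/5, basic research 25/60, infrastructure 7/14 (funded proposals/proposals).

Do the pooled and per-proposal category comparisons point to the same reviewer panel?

Translational research: Panel B 62/107 = 57.9%, Panel A 3/5 = 60.0% → Panel A
Basic research: Panel B 2/5 = 40.0%, Panel A 25/60 = 41.7% → Panel A
Infrastructure: Panel B 4/11 = 36.4%, Panel A 7/14 = 50.0% → Panel A
Overall: Panel B 68/123 = 55.3%, Panel A 35/79 = 44.3% → Panel B
Panel A wins each proposal group but Panel B wins overall — the comparison reverses. Panel A's proposals skew toward basic research, which has a lower base rate.

No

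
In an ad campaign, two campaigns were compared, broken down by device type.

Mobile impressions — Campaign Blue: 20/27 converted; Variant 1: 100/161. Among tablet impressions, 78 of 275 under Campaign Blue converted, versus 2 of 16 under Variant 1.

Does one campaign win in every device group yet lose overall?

Yes

Mobile: Campaign Blue 20/27 = 74.1%, Variant 1 100/161 = 62.1% → Campaign Blue
Tablet: Campaign Blue 78/275 = 28.4%, Variant 1 2/16 = 12.5% → Campaign Blue
Overall: Campaign Blue 98/302 = 32.5%, Variant 1 102/177 = 57.6% → Variant 1
Campaign Blue wins each device group but Variant 1 wins overall — the comparison reverses. Campaign Blue's impressions skew toward tablet, which has a lower base rate.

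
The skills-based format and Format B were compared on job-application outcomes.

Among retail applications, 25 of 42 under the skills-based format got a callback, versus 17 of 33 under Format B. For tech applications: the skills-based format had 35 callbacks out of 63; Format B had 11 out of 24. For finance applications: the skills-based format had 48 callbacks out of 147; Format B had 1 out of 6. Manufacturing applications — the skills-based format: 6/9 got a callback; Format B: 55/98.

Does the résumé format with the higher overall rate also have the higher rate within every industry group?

No

Retail: the skills-based format 25/42 = 59.5%, Format B 17/33 = 51.5% → the skills-based format
Tech: the skills-based format 35/63 = 55.6%, Format B 11/24 = 45.8% → the skills-based format
Finance: the skills-based format 48/147 = 32.7%, Format B 1/6 = 16.7% → the skills-based format
Manufacturing: the skills-based format 6/9 = 66.7%, Format B 55/98 = 56.1% → the skills-based format
Overall: the skills-based format 114/261 = 43.7%, Format B 84/161 = 52.2% → Format B
The skills-based format wins each industry group but Format B wins overall — the comparison reverses. The skills-based format's applications skew toward finance, which has a lower base rate.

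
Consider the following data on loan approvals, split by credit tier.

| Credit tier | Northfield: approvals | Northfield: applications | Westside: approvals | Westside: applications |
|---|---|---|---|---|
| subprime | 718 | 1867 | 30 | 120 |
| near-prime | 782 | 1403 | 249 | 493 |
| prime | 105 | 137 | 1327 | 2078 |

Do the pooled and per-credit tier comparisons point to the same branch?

Subprime: Northfield 718/1867 = 38.5%, Westside 30/120 = 25.0% → Northfield
Near-prime: Northfield 782/1403 = 55.7%, Westside 249/493 = 50.5% → Northfield
Prime: Northfield 105/137 = 76.6%, Westside 1327/2078 = 63.9% → Northfield
Overall: Northfield 1605/3407 = 47.1%, Westside 1606/2691 = 59.7% → Westside
Northfield wins each credit group but Westside wins overall — the comparison reverses. Northfield's applications skew toward subprime, which has a lower base rate.

No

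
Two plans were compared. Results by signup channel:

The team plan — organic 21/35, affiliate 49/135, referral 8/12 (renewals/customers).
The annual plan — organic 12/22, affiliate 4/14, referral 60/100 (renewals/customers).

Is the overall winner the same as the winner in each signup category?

No

Organic: the team plan 21/35 = 60.0%, the annual plan 12/22 = 54.5% → the team plan
Affiliate: the team plan 49/135 = 36.3%, the annual plan 4/14 = 28.6% → the team plan
Referral: the team plan 8/12 = 66.7%, the annual plan 60/100 = 60.0% → the team plan
Overall: the team plan 78/182 = 42.9%, the annual plan 76/136 = 55.9% → the annual plan
The team plan wins each signup group but the annual plan wins overall — the comparison reverses. The team plan's customers skew toward affiliate, which has a lower base rate.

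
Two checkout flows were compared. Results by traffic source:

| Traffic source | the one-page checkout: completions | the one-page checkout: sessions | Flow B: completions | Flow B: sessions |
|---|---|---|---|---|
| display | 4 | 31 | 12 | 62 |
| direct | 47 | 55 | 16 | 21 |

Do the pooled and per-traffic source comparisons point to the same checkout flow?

Display: the one-page checkout 4/31 = 12.9%, Flow B 12/62 = 19.4% → Flow B
Direct: the one-page checkout 47/55 = 85.5%, Flow B 16/21 = 76.2% → the one-page checkout
Overall: the one-page checkout 51/86 = 59.3%, Flow B 28/83 = 33.7% → the one-page checkout
Neither sweeps: the one-page checkout wins 1 of 2 groups, Flow B wins 1. The one-page checkout wins overall but not every group — no Simpson reversal.

No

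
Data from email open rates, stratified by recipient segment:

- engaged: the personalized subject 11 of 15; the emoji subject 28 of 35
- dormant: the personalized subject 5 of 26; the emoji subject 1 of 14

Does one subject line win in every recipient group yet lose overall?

No

Engaged: the personalized subject 11/15 = 73.3%, the emoji subject 28/35 = 80.0% → the emoji subject
Dormant: the personalized subject 5/26 = 19.2%, the emoji subject 1/14 = 7.1% → the personalized subject
Overall: the personalized subject 16/41 = 39.0%, the emoji subject 29/49 = 59.2% → the emoji subject
Neither sweeps: the personalized subject wins 1 of 2 groups, the emoji subject wins 1. The emoji subject wins overall but not every group — no Simpson reversal.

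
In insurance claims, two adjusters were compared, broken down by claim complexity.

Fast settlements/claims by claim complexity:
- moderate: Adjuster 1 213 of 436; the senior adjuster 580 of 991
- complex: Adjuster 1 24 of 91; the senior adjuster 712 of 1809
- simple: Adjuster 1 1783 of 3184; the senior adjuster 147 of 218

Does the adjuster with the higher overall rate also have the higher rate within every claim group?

Moderate: Adjuster 1 213/436 = 48.9%, the senior adjuster 580/991 = 58.5% → the senior adjuster
Complex: Adjuster 1 24/91 = 26.4%, the senior adjuster 712/1809 = 39.4% → the senior adjuster
Simple: Adjuster 1 1783/3184 = 56.0%, the senior adjuster 147/218 = 67.4% → the senior adjuster
Overall: Adjuster 1 2020/3711 = 54.4%, the senior adjuster 1439/3018 = 47.7% → Adjuster 1
The senior adjuster wins each claim group but Adjuster 1 wins overall — the comparison reverses. The senior adjuster's claims skew toward complex, which has a lower base rate.

No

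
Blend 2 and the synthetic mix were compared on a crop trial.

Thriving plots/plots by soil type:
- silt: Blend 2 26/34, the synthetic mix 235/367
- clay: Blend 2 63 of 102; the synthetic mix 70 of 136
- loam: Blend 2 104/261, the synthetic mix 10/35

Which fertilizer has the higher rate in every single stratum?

Blend 2

Silt: Blend 2 26/34 = 76.5%, the synthetic mix 235/367 = 64.0% → Blend 2
Clay: Blend 2 63/102 = 61.8%, the synthetic mix 70/136 = 51.5% → Blend 2
Loam: Blend 2 104/261 = 39.8%, the synthetic mix 10/35 = 28.6% → Blend 2
Blend 2 has the higher rate in all 3 groups.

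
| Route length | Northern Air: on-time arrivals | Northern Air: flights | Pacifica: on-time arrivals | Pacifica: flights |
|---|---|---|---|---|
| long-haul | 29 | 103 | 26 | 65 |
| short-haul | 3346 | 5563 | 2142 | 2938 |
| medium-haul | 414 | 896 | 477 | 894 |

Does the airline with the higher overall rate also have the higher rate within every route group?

Long-haul: Northern Air 29/103 = 28.2%, Pacifica 26/65 = 40.0% → Pacifica
Short-haul: Northern Air 3346/5563 = 60.1%, Pacifica 2142/2938 = 72.9% → Pacifica
Medium-haul: Northern Air 414/896 = 46.2%, Pacifica 477/894 = 53.4% → Pacifica
Overall: Northern Air 3789/6562 = 57.7%, Pacifica 2645/3897 = 67.9% → Pacifica
Pacifica wins overall and in every route group — no reversal.

Yes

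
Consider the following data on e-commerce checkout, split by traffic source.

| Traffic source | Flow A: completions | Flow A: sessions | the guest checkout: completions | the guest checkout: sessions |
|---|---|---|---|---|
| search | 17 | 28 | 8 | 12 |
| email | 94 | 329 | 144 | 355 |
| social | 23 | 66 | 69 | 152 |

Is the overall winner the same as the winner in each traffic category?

Yes

Search: Flow A 17/28 = 60.7%, the guest checkout 8/12 = 66.7% → the guest checkout
Email: Flow A 94/329 = 28.6%, the guest checkout 144/355 = 40.6% → the guest checkout
Social: Flow A 23/66 = 34.8%, the guest checkout 69/152 = 45.4% → the guest checkout
Overall: Flow A 134/423 = 31.7%, the guest checkout 221/519 = 42.6% → the guest checkout
The guest checkout wins overall and in every traffic group — no reversal.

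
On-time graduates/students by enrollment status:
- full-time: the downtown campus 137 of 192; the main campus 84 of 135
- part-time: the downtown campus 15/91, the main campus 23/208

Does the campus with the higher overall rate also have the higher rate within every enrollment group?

Yes

Full-time: the downtown campus 137/192 = 71.4%, the main campus 84/135 = 62.2% → the downtown campus
Part-time: the downtown campus 15/91 = 16.5%, the main campus 23/208 = 11.1% → the downtown campus
Overall: the downtown campus 152/283 = 53.7%, the main campus 107/343 = 31.2% → the downtown campus
The downtown campus wins overall and in every enrollment group — no reversal.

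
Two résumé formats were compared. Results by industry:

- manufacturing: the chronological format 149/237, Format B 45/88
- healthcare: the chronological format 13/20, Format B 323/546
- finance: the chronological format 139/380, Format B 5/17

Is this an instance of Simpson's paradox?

Manufacturing: the chronological format 149/237 = 62.9%, Format B 45/88 = 51.1% → the chronological format
Healthcare: the chronological format 13/20 = 65.0%, Format B 323/546 = 59.2% → the chronological format
Finance: the chronological format 139/380 = 36.6%, Format B 5/17 = 29.4% → the chronological format
Overall: the chronological format 301/637 = 47.3%, Format B 373/651 = 57.3% → Format B
The chronological format wins each industry group but Format B wins overall — the comparison reverses. The chronological format's applications skew toward finance, which has a lower base rate.

Yes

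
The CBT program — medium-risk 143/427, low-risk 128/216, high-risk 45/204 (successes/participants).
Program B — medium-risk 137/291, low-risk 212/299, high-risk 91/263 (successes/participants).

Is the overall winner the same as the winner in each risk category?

Medium-risk: the CBT program 143/427 = 33.5%, Program B 137/291 = 47.1% → Program B
Low-risk: the CBT program 128/216 = 59.3%, Program B 212/299 = 70.9% → Program B
High-risk: the CBT program 45/204 = 22.1%, Program B 91/263 = 34.6% → Program B
Overall: the CBT program 316/847 = 37.3%, Program B 440/853 = 51.6% → Program B
Program B wins overall and in every risk group — no reversal.

Yes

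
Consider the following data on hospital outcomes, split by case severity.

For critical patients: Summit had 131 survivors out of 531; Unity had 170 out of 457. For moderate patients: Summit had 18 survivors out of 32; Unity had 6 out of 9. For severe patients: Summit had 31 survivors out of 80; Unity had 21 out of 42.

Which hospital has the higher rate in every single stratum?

Unity

Critical: Summit 131/531 = 24.7%, Unity 170/457 = 37.2% → Unity
Moderate: Summit 18/32 = 56.2%, Unity 6/9 = 66.7% → Unity
Severe: Summit 31/80 = 38.8%, Unity 21/42 = 50.0% → Unity
Unity has the higher rate in all 3 groups.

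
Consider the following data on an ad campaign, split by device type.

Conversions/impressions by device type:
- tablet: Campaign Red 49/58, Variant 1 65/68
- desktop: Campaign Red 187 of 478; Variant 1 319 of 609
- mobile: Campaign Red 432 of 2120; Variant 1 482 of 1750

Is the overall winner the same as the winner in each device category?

Yes

Tablet: Campaign Red 49/58 = 84.5%, Variant 1 65/68 = 95.6% → Variant 1
Desktop: Campaign Red 187/478 = 39.1%, Variant 1 319/609 = 52.4% → Variant 1
Mobile: Campaign Red 432/2120 = 20.4%, Variant 1 482/1750 = 27.5% → Variant 1
Overall: Campaign Red 668/2656 = 25.2%, Variant 1 866/2427 = 35.7% → Variant 1
Variant 1 wins overall and in every device group — no reversal.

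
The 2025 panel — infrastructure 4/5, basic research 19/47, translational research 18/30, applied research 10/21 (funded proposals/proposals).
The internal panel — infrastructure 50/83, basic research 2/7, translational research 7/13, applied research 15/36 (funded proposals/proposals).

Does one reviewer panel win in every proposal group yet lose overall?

Infrastructure: the 2025 panel 4/5 = 80.0%, the internal panel 50/83 = 60.2% → the 2025 panel
Basic research: the 2025 panel 19/47 = 40.4%, the internal panel 2/7 = 28.6% → the 2025 panel
Translational research: the 2025 panel 18/30 = 60.0%, the internal panel 7/13 = 53.8% → the 2025 panel
Applied research: the 2025 panel 10/21 = 47.6%, the internal panel 15/36 = 41.7% → the 2025 panel
Overall: the 2025 panel 51/103 = 49.5%, the internal panel 74/139 = 53.2% → the internal panel
The 2025 panel wins each proposal group but the internal panel wins overall — the comparison reverses. The 2025 panel's proposals skew toward basic research, which has a lower base rate.

Yes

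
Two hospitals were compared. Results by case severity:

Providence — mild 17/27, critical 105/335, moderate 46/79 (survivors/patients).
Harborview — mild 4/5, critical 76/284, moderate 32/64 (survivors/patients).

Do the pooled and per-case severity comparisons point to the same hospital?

No

Mild: Providence 17/27 = 63.0%, Harborview 4/5 = 80.0% → Harborview
Critical: Providence 105/335 = 31.3%, Harborview 76/284 = 26.8% → Providence
Moderate: Providence 46/79 = 58.2%, Harborview 32/64 = 50.0% → Providence
Overall: Providence 168/441 = 38.1%, Harborview 112/353 = 31.7% → Providence
Neither sweeps: Providence wins 2 of 3 groups, Harborview wins 1. Providence wins overall but not every group — no Simpson reversal.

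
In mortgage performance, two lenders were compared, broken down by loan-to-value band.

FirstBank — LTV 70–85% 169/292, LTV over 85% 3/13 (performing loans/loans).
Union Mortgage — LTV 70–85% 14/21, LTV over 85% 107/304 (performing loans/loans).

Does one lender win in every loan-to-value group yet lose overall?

LTV 70–85%: FirstBank 169/292 = 57.9%, Union Mortgage 14/21 = 66.7% → Union Mortgage
LTV over 85%: FirstBank 3/13 = 23.1%, Union Mortgage 107/304 = 35.2% → Union Mortgage
Overall: FirstBank 172/305 = 56.4%, Union Mortgage 121/325 = 37.2% → FirstBank
Union Mortgage wins each loan-to-value group but FirstBank wins overall — the comparison reverses. Union Mortgage's loans skew toward LTV over 85%, which has a lower base rate.

Yes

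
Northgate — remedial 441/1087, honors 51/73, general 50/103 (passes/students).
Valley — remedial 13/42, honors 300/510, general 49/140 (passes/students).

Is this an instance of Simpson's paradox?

Yes

Remedial: Northgate 441/1087 = 40.6%, Valley 13/42 = 31.0% → Northgate
Honors: Northgate 51/73 = 69.9%, Valley 300/510 = 58.8% → Northgate
General: Northgate 50/103 = 48.5%, Valley 49/140 = 35.0% → Northgate
Overall: Northgate 542/1263 = 42.9%, Valley 362/692 = 52.3% → Valley
Northgate wins each student group but Valley wins overall — the comparison reverses. Northgate's students skew toward remedial, which has a lower base rate.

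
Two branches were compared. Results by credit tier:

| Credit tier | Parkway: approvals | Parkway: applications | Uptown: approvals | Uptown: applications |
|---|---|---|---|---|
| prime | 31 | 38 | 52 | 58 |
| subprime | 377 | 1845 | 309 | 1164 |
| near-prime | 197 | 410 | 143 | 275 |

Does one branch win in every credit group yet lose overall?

Prime: Parkway 31/38 = 81.6%, Uptown 52/58 = 89.7% → Uptown
Subprime: Parkway 377/1845 = 20.4%, Uptown 309/1164 = 26.5% → Uptown
Near-prime: Parkway 197/410 = 48.0%, Uptown 143/275 = 52.0% → Uptown
Overall: Parkway 605/2293 = 26.4%, Uptown 504/1497 = 33.7% → Uptown
Uptown wins overall and in every credit group — no reversal.

No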